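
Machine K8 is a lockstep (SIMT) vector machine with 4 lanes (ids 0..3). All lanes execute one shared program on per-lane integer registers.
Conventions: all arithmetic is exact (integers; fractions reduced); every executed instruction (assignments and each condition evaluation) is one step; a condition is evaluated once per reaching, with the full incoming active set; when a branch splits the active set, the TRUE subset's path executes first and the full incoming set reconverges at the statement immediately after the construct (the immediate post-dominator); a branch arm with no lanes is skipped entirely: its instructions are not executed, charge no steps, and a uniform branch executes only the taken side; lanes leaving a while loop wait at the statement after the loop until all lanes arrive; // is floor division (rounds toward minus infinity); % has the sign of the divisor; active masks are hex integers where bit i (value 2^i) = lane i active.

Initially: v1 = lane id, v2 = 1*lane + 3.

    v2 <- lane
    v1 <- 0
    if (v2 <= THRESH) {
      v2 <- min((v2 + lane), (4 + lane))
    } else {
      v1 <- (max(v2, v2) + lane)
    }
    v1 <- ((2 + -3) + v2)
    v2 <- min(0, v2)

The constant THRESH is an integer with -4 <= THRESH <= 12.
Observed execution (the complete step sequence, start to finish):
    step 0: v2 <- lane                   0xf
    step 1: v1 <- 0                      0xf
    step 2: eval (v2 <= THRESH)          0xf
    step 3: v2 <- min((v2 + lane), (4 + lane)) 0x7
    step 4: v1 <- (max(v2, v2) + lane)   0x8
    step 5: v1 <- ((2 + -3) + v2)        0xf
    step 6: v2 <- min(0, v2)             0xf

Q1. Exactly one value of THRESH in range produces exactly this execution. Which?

Answer: THRESH = 2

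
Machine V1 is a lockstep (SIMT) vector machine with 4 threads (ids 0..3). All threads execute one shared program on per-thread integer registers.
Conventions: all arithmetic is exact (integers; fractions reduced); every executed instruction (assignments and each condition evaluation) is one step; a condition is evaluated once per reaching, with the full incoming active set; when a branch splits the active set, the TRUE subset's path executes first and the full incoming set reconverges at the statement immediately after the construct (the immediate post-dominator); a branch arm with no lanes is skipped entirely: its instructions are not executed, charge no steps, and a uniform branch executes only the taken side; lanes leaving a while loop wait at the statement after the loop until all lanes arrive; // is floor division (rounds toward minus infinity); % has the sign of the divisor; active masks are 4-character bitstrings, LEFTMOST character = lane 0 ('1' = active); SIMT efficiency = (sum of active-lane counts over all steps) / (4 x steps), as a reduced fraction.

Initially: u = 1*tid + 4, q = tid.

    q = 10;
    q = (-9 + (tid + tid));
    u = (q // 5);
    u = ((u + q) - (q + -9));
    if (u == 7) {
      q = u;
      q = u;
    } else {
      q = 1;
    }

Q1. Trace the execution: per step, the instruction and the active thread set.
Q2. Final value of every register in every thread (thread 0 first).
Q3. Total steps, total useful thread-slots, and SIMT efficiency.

step 0: q <- 10                      1111
step 1: q <- (-9 + (tid + tid))      1111
step 2: u <- (q // 5)                1111
step 3: u <- ((u + q) - (q + -9))    1111
step 4: eval (u == 7)                1111
step 5: q <- u                       1100
step 6: q <- u                       1100
step 7: q <- 1                       0011

Answer: 8 steps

u: 7,7,8,8
q: 7,7,1,1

steps = 8; useful = 26; efficiency = 26/32 = 13/16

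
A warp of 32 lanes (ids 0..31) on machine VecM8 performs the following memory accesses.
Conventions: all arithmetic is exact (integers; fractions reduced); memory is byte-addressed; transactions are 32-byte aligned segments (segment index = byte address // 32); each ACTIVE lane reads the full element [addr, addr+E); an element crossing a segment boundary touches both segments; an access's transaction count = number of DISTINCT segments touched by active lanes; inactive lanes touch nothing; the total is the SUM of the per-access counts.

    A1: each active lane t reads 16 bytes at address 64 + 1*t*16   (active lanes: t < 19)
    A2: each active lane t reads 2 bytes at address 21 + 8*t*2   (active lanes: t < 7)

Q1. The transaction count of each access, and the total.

A1: 10 transactions
A2: 4 transactions

Answer: 10,4; total 14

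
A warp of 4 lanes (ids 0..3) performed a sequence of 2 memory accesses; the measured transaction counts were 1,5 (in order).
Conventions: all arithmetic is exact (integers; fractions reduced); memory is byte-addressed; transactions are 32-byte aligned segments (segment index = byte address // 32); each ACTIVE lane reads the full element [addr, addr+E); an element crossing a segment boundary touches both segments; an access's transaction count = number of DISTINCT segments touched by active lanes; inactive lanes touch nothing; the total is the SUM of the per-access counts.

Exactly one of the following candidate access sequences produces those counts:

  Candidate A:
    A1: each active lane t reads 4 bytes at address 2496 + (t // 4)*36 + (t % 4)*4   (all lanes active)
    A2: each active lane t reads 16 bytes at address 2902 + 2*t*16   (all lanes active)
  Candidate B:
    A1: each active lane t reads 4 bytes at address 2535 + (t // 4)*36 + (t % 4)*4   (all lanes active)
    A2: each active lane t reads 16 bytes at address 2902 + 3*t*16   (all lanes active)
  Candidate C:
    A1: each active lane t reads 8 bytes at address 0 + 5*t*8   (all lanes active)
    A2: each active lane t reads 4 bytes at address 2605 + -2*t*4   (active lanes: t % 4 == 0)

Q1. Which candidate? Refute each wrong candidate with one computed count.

B: A2 gives 6 transactions, not 5
C: A1 gives 4 transactions, not 1
A: all counts match (1,5)

Answer: A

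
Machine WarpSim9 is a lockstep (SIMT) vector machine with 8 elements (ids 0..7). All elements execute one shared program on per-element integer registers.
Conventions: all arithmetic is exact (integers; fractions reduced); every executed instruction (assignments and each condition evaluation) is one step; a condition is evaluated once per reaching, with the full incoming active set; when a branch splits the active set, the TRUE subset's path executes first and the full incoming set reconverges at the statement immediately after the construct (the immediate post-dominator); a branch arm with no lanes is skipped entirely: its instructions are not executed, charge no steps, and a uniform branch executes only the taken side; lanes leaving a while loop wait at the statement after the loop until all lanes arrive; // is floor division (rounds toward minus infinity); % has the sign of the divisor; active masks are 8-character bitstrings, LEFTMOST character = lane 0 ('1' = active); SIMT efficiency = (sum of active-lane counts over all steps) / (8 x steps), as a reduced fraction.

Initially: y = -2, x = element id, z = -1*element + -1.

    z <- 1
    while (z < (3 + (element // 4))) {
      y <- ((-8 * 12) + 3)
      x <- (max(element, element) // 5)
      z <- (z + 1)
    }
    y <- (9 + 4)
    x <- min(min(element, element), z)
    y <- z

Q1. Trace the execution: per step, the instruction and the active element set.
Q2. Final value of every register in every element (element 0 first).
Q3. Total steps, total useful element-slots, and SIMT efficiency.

step 0: z <- 1                       11111111
step 1: eval (z < (3 + (element // 4))) 11111111
step 2: y <- ((-8 * 12) + 3)         11111111
step 3: x <- (max(element, element) // 5) 11111111
step 4: z <- (z + 1)                 11111111
step 5: eval (z < (3 + (element // 4))) 11111111
step 6: y <- ((-8 * 12) + 3)         11111111
step 7: x <- (max(element, element) // 5) 11111111
step 8: z <- (z + 1)                 11111111
step 9: eval (z < (3 + (element // 4))) 11111111
step 10: y <- ((-8 * 12) + 3)         00001111
step 11: x <- (max(element, element) // 5) 00001111
step 12: z <- (z + 1)                 00001111
step 13: eval (z < (3 + (element // 4))) 00001111
step 14: y <- (9 + 4)                 11111111
step 15: x <- min(min(element, element), z) 11111111
step 16: y <- z                       11111111

Answer: 17 steps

y: 3,3,3,3,4,4,4,4
x: 0,1,2,3,4,4,4,4
z: 3,3,3,3,4,4,4,4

steps = 17; useful = 120; efficiency = 120/136 = 15/17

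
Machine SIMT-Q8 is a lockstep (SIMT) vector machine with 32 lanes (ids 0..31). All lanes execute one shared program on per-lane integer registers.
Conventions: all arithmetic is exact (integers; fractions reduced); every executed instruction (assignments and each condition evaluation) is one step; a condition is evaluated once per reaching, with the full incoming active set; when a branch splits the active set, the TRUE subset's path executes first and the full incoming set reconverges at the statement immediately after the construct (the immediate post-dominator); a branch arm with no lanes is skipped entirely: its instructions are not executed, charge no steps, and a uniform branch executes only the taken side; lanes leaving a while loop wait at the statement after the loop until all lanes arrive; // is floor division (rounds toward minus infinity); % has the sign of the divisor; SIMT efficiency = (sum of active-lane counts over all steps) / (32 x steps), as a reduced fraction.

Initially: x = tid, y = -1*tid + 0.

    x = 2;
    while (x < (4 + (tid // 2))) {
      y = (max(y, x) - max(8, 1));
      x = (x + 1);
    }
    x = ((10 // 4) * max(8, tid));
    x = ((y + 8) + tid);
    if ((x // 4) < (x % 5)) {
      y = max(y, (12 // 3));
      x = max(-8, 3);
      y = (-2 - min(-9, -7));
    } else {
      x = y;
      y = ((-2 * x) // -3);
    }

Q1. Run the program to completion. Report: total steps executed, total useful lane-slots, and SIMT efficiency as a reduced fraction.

Answer: 61 steps, 1140 useful, 285/488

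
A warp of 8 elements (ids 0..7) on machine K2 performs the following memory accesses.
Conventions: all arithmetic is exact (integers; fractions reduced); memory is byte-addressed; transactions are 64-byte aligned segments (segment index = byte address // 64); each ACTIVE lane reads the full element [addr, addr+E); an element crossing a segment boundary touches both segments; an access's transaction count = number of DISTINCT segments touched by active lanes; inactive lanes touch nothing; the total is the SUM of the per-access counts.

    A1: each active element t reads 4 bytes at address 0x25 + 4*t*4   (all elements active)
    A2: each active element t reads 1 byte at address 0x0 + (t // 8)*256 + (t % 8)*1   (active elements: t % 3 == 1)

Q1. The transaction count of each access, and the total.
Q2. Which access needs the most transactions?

A1: 3 transactions
A2: 1 transaction

Answer: 3,1; total 4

Answer: A1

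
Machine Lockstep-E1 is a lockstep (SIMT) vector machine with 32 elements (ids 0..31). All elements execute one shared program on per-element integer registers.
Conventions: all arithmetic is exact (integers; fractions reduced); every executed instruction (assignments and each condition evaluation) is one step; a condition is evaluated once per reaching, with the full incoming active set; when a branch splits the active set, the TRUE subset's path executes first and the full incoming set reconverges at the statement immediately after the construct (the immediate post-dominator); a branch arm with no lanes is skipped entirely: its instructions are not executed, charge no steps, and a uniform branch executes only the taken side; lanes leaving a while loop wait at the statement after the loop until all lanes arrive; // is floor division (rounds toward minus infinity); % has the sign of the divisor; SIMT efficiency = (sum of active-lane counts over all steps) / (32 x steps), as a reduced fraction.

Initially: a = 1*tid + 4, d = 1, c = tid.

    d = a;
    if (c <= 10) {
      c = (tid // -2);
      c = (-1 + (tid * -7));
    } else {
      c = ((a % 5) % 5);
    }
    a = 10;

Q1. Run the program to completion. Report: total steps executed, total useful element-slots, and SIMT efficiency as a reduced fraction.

Answer: 6 steps, 139 useful, 139/192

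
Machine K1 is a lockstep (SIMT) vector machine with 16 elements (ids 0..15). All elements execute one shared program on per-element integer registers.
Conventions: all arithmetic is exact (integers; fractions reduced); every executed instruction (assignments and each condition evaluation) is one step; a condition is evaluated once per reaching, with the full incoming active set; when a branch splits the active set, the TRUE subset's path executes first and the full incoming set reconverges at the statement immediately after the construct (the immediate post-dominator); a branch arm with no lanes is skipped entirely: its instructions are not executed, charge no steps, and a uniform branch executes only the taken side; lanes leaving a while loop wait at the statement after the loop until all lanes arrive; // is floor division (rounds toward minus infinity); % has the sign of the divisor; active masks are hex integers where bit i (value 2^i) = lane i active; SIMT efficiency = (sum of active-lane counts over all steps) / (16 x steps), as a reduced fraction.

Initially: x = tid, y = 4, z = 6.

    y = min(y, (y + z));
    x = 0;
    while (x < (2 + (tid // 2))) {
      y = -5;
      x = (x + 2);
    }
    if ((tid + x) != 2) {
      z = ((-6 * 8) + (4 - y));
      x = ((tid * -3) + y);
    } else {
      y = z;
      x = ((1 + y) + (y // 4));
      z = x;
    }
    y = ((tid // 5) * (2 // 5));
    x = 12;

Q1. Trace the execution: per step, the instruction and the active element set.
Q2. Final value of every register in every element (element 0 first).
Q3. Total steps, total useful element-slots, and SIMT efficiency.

step 0: y <- min(y, (y + z))         0xffff
step 1: x <- 0                       0xffff
step 2: eval (x < (2 + (tid // 2)))  0xffff
step 3: y <- -5                      0xffff
step 4: x <- (x + 2)                 0xffff
step 5: eval (x < (2 + (tid // 2)))  0xffff
step 6: y <- -5                      0xfffc
step 7: x <- (x + 2)                 0xfffc
step 8: eval (x < (2 + (tid // 2)))  0xfffc
step 9: y <- -5                      0xffc0
step 10: x <- (x + 2)                 0xffc0
step 11: eval (x < (2 + (tid // 2)))  0xffc0
step 12: y <- -5                      0xfc00
step 13: x <- (x + 2)                 0xfc00
step 14: eval (x < (2 + (tid // 2)))  0xfc00
step 15: y <- -5                      0xc000
step 16: x <- (x + 2)                 0xc000
step 17: eval (x < (2 + (tid // 2)))  0xc000
step 18: eval ((tid + x) != 2)        0xffff
step 19: z <- ((-6 * 8) + (4 - y))    0xfffe
step 20: x <- ((tid * -3) + y)        0xfffe
step 21: y <- z                       0x0001
step 22: x <- ((1 + y) + (y // 4))    0x0001
step 23: z <- x                       0x0001
step 24: y <- ((tid // 5) * (2 // 5)) 0xffff
step 25: x <- 12                      0xffff

Answer: 26 steps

x: 12,12,12,12,12,12,12,12,12,12,12,12,12,12,12,12
y: 0,0,0,0,0,0,0,0,0,0,0,0,0,0,0,0
z: 8,-39,-39,-39,-39,-39,-39,-39,-39,-39,-39,-39,-39,-39,-39,-39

steps = 26; useful = 273; efficiency = 273/416 = 21/32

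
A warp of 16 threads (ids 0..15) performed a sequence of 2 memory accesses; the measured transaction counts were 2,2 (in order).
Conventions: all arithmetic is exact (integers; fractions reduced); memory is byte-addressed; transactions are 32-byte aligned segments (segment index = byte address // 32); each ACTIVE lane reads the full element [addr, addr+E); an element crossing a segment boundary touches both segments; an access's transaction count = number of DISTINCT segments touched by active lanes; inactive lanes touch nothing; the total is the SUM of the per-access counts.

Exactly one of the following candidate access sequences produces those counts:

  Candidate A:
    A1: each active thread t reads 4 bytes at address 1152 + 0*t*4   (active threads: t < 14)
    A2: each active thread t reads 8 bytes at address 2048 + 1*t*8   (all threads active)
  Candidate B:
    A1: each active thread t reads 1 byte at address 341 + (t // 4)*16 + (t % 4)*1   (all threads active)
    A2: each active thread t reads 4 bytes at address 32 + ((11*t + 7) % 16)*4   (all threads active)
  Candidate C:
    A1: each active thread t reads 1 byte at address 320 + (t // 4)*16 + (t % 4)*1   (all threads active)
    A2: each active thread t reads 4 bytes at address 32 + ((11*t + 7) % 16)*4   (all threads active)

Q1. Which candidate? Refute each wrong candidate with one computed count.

A: A1 gives 1 transaction, not 2
B: A1 gives 3 transactions, not 2
C: all counts match (2,2)

Answer: C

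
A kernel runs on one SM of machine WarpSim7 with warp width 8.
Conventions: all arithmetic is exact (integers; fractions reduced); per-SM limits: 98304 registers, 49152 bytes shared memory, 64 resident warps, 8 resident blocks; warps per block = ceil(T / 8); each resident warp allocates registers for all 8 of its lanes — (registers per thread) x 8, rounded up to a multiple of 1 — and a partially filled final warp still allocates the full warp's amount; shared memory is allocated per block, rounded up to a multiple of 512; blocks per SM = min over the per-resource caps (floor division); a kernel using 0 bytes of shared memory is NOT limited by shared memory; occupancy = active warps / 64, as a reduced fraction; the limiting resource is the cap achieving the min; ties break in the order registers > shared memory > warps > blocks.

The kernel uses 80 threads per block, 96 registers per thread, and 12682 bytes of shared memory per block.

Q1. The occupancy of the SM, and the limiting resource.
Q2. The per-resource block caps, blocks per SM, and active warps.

Answer: occupancy 15/32, limited by shared memory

registers: 12 blocks
shared memory: 3 blocks
warps: 6 blocks
blocks: 8 blocks

Answer: 3 blocks, 30 active warps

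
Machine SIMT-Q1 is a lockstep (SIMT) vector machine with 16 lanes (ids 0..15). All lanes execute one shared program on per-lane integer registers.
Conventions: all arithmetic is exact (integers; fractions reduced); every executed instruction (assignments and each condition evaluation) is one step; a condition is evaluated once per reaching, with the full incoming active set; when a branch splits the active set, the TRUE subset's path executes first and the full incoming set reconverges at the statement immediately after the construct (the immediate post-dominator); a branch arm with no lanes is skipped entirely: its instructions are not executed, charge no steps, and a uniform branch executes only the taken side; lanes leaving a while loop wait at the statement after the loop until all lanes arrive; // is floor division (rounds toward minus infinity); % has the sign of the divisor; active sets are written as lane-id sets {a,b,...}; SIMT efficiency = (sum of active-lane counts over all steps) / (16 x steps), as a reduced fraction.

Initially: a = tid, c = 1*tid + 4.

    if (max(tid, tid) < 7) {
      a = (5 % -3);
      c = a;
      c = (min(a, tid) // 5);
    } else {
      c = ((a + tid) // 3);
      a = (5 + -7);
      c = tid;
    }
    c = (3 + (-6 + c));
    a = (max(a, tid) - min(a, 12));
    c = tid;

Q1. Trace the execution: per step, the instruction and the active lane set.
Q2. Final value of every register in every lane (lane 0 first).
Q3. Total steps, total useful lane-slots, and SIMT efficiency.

step 0: eval (max(tid, tid) < 7)     {0,1,2,3,4,5,6,7,8,9,10,11,12,13,14,15}
step 1: a <- (5 % -3)                {0,1,2,3,4,5,6}
step 2: c <- a                       {0,1,2,3,4,5,6}
step 3: c <- (min(a, tid) // 5)      {0,1,2,3,4,5,6}
step 4: c <- ((a + tid) // 3)        {7,8,9,10,11,12,13,14,15}
step 5: a <- (5 + -7)                {7,8,9,10,11,12,13,14,15}
step 6: c <- tid                     {7,8,9,10,11,12,13,14,15}
step 7: c <- (3 + (-6 + c))          {0,1,2,3,4,5,6,7,8,9,10,11,12,13,14,15}
step 8: a <- (max(a, tid) - min(a, 12)) {0,1,2,3,4,5,6,7,8,9,10,11,12,13,14,15}
step 9: c <- tid                     {0,1,2,3,4,5,6,7,8,9,10,11,12,13,14,15}

Answer: 10 steps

a: 1,2,3,4,5,6,7,9,10,11,12,13,14,15,16,17
c: 0,1,2,3,4,5,6,7,8,9,10,11,12,13,14,15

steps = 10; useful = 112; efficiency = 112/160 = 7/10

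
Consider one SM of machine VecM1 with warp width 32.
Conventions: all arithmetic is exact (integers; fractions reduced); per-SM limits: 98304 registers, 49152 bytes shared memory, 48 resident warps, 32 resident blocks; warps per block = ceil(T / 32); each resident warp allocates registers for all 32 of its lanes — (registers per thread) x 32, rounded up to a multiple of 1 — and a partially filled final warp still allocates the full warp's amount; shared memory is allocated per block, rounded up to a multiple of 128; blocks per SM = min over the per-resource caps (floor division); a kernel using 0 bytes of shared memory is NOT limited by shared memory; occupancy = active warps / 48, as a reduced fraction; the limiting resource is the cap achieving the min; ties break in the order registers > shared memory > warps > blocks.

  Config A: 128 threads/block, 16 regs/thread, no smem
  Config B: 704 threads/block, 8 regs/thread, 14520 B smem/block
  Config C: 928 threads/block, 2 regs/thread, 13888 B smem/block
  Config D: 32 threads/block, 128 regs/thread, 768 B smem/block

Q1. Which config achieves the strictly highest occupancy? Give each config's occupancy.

occupancies: A 1, B 11/12, C 29/48, D 1/2

Answer: A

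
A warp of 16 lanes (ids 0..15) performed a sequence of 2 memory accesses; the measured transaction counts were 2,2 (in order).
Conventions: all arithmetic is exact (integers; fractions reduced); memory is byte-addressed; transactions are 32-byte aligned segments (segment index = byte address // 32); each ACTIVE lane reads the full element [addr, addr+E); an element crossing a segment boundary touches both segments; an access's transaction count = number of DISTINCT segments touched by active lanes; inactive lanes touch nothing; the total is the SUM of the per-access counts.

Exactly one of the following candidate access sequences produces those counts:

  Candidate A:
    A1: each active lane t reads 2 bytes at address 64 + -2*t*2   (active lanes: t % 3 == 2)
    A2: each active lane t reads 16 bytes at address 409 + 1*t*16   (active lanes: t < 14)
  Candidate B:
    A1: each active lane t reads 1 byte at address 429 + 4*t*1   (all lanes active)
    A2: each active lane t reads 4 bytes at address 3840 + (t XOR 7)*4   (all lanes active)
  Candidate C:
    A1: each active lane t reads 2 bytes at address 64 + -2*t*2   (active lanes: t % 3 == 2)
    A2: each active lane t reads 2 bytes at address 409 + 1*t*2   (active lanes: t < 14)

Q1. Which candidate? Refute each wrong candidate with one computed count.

A: A2 gives 8 transactions, not 2
B: A1 gives 3 transactions, not 2
C: all counts match (2,2)

Answer: C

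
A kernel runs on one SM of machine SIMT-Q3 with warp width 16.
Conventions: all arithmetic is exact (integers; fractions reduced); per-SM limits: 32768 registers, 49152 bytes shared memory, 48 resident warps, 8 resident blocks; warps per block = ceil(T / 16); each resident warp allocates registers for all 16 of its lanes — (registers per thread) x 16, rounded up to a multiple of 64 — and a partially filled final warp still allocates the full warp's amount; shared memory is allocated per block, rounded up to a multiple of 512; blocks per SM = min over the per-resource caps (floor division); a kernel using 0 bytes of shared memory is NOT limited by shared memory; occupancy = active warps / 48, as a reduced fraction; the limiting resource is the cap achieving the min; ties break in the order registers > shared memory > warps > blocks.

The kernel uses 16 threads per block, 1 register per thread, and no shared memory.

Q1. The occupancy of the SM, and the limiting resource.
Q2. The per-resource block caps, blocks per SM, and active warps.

Answer: occupancy 1/6, limited by blocks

registers: 512 blocks
shared memory: no limit (kernel uses none)
warps: 48 blocks
blocks: 8 blocks

Answer: 8 blocks, 8 active warps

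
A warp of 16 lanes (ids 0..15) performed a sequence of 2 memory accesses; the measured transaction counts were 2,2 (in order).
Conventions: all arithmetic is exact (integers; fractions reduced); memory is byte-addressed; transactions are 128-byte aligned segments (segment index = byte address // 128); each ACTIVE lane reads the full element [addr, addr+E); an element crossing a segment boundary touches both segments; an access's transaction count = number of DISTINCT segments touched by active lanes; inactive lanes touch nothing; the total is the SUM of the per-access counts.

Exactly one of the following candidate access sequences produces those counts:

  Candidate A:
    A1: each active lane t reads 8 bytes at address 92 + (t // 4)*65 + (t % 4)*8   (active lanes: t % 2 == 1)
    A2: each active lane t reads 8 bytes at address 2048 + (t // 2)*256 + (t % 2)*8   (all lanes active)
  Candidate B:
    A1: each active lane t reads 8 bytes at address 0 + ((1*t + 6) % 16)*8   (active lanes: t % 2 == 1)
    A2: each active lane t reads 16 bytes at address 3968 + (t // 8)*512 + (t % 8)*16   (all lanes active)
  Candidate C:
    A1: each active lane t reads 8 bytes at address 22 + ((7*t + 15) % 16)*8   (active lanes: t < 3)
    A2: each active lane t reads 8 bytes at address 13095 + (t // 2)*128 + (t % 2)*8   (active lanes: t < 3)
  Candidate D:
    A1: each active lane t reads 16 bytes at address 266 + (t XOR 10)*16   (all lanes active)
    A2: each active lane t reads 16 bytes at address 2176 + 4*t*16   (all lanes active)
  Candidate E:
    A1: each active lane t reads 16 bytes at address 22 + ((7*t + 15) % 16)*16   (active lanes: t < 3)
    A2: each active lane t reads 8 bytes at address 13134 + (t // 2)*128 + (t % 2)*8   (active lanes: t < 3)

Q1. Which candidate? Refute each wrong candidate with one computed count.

A: A1 gives 3 transactions, not 2
B: A1 gives 1 transaction, not 2
D: A1 gives 3 transactions, not 2
E: A1 gives 3 transactions, not 2
C: all counts match (2,2)

Answer: C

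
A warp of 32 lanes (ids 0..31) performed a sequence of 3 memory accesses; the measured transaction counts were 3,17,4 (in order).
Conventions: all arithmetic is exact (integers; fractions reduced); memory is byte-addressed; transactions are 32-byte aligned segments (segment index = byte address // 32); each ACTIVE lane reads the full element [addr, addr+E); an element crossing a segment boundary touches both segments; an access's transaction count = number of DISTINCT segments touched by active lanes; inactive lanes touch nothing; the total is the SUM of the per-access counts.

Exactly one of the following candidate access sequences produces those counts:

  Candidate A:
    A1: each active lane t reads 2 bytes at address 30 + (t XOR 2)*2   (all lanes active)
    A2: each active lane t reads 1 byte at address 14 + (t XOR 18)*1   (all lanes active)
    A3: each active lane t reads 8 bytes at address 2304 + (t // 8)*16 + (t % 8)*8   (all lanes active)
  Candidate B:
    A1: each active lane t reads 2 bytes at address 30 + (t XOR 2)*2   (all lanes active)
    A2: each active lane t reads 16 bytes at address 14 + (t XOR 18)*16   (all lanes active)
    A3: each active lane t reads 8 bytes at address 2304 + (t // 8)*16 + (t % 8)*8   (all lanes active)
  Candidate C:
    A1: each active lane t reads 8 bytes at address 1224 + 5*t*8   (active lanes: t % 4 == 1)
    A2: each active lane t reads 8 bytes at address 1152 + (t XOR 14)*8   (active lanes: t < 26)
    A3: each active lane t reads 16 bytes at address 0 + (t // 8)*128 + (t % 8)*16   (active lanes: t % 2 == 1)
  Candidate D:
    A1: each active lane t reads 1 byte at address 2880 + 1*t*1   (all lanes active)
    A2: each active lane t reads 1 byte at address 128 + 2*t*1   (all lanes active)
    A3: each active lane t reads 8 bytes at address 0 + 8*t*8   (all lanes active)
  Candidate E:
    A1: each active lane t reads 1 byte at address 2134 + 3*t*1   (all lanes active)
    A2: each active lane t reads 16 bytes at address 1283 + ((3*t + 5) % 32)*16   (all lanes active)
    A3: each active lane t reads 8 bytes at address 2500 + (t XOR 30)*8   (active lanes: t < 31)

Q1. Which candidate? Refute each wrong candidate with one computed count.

A: A2 gives 2 transactions, not 17
C: A1 gives 8 transactions, not 3
D: A1 gives 1 transaction, not 3
E: A1 gives 4 transactions, not 3
B: all counts match (3,17,4)

Answer: B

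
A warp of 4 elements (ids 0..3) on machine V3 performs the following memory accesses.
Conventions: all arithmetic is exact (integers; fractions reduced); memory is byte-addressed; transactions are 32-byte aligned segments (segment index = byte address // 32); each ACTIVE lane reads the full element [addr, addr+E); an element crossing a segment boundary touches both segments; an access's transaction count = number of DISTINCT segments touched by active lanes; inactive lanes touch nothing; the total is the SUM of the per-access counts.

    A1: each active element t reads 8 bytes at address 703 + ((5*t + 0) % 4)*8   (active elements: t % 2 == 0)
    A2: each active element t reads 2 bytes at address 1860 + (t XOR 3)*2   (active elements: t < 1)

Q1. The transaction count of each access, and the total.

A1: 2 transactions
A2: 1 transaction

Answer: 2,1; total 3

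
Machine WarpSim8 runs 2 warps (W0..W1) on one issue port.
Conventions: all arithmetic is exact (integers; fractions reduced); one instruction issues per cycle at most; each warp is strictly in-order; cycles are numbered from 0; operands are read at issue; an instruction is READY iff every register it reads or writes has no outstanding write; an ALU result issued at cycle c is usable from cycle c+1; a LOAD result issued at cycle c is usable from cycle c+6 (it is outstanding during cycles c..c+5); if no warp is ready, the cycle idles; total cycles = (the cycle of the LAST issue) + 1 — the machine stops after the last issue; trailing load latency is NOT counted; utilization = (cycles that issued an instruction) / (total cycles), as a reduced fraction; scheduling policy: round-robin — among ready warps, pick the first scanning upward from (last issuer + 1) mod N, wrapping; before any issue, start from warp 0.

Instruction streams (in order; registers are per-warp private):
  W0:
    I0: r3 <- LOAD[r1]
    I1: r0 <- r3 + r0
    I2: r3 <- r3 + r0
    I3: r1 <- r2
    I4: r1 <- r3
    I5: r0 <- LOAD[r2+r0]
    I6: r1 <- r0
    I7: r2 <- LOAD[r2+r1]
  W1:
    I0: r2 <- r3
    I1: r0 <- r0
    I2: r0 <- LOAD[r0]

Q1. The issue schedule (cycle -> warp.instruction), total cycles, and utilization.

cycle 0: W0.I0
cycle 1: W1.I0
cycle 2: W1.I1
cycle 3: W1.I2
cycle 4: idle
cycle 5: idle
cycle 6: W0.I1
cycle 7: W0.I2
cycle 8: W0.I3
cycle 9: W0.I4
cycle 10: W0.I5
cycle 11: idle
cycle 12: idle
cycle 13: idle
cycle 14: idle
cycle 15: idle
cycle 16: W0.I6
cycle 17: W0.I7

Answer: 18 cycles, utilization 11/18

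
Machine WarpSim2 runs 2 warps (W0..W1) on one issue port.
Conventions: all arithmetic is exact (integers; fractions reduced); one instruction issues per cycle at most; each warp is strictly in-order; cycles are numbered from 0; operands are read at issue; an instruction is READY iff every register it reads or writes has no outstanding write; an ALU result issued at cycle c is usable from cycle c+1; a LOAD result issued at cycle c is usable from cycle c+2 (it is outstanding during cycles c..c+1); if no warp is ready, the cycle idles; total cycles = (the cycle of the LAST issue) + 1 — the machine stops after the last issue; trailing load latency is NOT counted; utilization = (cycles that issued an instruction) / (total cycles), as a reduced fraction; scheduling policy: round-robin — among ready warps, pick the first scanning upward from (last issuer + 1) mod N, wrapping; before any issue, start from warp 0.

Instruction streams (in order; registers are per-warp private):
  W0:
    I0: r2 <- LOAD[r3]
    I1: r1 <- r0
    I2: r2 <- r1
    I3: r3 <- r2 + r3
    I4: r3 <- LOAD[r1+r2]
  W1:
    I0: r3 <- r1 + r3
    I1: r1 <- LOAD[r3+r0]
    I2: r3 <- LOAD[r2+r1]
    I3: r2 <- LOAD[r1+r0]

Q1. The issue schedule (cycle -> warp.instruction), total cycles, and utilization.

cycle 0: W0.I0
cycle 1: W1.I0
cycle 2: W0.I1
cycle 3: W1.I1
cycle 4: W0.I2
cycle 5: W1.I2
cycle 6: W0.I3
cycle 7: W1.I3
cycle 8: W0.I4

Answer: 9 cycles, utilization 1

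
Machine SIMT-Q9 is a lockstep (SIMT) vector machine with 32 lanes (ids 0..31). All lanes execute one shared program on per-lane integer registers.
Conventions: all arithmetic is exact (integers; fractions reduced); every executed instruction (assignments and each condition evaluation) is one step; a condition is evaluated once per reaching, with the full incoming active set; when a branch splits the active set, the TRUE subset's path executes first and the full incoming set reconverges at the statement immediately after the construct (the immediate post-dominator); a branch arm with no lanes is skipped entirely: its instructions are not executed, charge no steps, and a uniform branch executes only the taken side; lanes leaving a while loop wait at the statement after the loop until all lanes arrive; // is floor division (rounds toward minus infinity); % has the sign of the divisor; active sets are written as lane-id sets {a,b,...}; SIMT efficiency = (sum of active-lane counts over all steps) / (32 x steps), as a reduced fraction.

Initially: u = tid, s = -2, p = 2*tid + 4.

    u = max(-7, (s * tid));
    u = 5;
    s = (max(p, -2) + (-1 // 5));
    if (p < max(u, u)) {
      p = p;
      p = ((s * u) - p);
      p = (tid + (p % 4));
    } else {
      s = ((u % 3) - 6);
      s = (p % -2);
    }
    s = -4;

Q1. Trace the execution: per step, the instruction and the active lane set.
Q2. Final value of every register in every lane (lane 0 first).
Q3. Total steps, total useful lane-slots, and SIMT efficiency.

step 0: u <- max(-7, (s * tid))      {0,1,2,3,4,5,6,7,8,9,10,11,12,13,14,15,16,17,18,19,20,21,22,23,24,25,26,27,28,29,30,31}
step 1: u <- 5                       {0,1,2,3,4,5,6,7,8,9,10,11,12,13,14,15,16,17,18,19,20,21,22,23,24,25,26,27,28,29,30,31}
step 2: s <- (max(p, -2) + (-1 // 5)) {0,1,2,3,4,5,6,7,8,9,10,11,12,13,14,15,16,17,18,19,20,21,22,23,24,25,26,27,28,29,30,31}
step 3: eval (p < max(u, u))         {0,1,2,3,4,5,6,7,8,9,10,11,12,13,14,15,16,17,18,19,20,21,22,23,24,25,26,27,28,29,30,31}
step 4: p <- p                       {0}
step 5: p <- ((s * u) - p)           {0}
step 6: p <- (tid + (p % 4))         {0}
step 7: s <- ((u % 3) - 6)           {1,2,3,4,5,6,7,8,9,10,11,12,13,14,15,16,17,18,19,20,21,22,23,24,25,26,27,28,29,30,31}
step 8: s <- (p % -2)                {1,2,3,4,5,6,7,8,9,10,11,12,13,14,15,16,17,18,19,20,21,22,23,24,25,26,27,28,29,30,31}
step 9: s <- -4                      {0,1,2,3,4,5,6,7,8,9,10,11,12,13,14,15,16,17,18,19,20,21,22,23,24,25,26,27,28,29,30,31}

Answer: 10 steps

u: 5,5,5,5,5,5,5,5,5,5,5,5,5,5,5,5,5,5,5,5,5,5,5,5,5,5,5,5,5,5,5,5
s: -4,-4,-4,-4,-4,-4,-4,-4,-4,-4,-4,-4,-4,-4,-4,-4,-4,-4,-4,-4,-4,-4,-4,-4,-4,-4,-4,-4,-4,-4,-4,-4
p: 3,6,8,10,12,14,16,18,20,22,24,26,28,30,32,34,36,38,40,42,44,46,48,50,52,54,56,58,60,62,64,66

steps = 10; useful = 225; efficiency = 225/320 = 45/64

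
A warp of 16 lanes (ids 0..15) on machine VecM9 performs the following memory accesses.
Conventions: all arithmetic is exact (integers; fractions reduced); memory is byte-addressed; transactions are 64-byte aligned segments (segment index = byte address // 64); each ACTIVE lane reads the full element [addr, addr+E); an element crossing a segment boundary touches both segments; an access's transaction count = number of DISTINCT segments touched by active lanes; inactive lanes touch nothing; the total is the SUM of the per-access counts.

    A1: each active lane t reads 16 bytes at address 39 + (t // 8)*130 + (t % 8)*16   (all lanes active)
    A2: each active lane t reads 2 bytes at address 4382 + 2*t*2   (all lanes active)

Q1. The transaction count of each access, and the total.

A1: 5 transactions
A2: 2 transactions

Answer: 5,2; total 7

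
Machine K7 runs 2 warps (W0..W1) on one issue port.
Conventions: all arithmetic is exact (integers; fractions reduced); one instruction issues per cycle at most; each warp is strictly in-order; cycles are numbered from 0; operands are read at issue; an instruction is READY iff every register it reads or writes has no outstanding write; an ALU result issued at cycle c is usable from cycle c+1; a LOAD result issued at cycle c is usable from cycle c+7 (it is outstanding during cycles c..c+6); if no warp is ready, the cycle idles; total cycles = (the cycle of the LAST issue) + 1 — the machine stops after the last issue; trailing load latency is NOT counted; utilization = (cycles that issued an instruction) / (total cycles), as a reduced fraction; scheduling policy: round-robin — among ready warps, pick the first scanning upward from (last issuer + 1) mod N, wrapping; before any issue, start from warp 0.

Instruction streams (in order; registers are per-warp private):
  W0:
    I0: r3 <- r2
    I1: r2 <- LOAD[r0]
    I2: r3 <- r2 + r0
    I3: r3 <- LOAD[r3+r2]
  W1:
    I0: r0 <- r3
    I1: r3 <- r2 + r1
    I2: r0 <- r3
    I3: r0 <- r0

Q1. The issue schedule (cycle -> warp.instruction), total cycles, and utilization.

cycle 0: W0.I0
cycle 1: W1.I0
cycle 2: W0.I1
cycle 3: W1.I1
cycle 4: W1.I2
cycle 5: W1.I3
cycle 6: idle
cycle 7: idle
cycle 8: idle
cycle 9: W0.I2
cycle 10: W0.I3

Answer: 11 cycles, utilization 8/11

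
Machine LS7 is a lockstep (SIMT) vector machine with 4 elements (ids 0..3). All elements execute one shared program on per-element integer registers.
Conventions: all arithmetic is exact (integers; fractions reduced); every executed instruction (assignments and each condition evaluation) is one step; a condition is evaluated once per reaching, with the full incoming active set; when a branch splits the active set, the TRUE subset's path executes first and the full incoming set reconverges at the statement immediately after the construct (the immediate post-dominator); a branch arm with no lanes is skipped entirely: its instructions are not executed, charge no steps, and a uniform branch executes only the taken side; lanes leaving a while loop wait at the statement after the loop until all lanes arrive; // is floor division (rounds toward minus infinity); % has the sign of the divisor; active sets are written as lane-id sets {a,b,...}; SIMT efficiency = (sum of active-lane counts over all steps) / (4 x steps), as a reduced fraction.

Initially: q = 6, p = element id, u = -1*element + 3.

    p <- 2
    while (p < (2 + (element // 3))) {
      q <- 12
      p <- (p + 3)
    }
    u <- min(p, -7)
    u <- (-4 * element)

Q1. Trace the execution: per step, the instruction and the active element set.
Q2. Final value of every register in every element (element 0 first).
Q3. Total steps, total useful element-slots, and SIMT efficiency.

step 0: p <- 2                       {0,1,2,3}
step 1: eval (p < (2 + (element // 3))) {0,1,2,3}
step 2: q <- 12                      {3}
step 3: p <- (p + 3)                 {3}
step 4: eval (p < (2 + (element // 3))) {3}
step 5: u <- min(p, -7)              {0,1,2,3}
step 6: u <- (-4 * element)          {0,1,2,3}

Answer: 7 steps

q: 6,6,6,12
p: 2,2,2,5
u: 0,-4,-8,-12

steps = 7; useful = 19; efficiency = 19/28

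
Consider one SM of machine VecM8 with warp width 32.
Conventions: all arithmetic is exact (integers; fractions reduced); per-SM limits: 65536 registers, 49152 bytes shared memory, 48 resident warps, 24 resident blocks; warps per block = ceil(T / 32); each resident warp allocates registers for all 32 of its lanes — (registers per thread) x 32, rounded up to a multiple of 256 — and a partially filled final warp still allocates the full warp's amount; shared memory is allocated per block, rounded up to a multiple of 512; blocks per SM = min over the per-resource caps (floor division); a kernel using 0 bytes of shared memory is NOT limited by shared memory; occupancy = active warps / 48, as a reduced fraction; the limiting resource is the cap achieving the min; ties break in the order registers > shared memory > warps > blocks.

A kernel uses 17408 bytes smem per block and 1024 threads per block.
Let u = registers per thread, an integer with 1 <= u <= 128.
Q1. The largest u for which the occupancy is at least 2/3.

Answer: u = 64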